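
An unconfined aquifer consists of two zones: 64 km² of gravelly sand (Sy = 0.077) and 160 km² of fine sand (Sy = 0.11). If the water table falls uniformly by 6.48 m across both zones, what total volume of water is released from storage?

ΔV ≈ 1.46 × 10^8 m³

A₁ = 64 km² = 6.4 × 10^7 m²; A₂ = 160 km² = 1.6 × 10^8 m²
ΔV₁ = 0.077 × 6.4 × 10^7 × 6.48 = 3.193 × 10^7 m³
ΔV₂ = 0.11 × 1.6 × 10^8 × 6.48 = 1.14 × 10^8 m³
ΔV = ΔV₁ + ΔV₂ = 1.46 × 10^8 m³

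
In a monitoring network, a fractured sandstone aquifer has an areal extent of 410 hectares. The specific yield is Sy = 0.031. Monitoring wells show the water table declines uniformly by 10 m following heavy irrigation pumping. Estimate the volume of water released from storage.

A = 410 hectares = 4.1 × 10^6 m²
ΔV = Sy × A × Δh = 0.031 × 4.1 × 10^6 m² × 10 m = 1.271 × 10^6 m³

ΔV ≈ 1.27 × 10^6 m³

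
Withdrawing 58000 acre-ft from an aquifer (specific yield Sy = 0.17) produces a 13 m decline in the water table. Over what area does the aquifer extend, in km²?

ΔV = 58000 acre-ft = 7.154 × 10^7 m³
A = ΔV / (Sy × Δh) = 7.154 × 10^7 / (0.17 × 13) = 3.237 × 10^7 m²
A = 3.237 × 10^7 m² = 32.37 km²

A ≈ 32.4 km²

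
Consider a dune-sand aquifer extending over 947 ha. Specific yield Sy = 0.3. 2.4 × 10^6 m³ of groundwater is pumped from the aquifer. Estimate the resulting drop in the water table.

Δh ≈ 0.845 m

A = 947 ha = 9.47 × 10^6 m²
Δh = ΔV / (Sy × A) = 2.4 × 10^6 m³ / (0.3 × 9.47 × 10^6 m²) = 0.8448 m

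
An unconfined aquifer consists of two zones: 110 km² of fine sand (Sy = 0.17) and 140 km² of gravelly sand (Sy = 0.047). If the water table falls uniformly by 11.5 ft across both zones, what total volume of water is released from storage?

ΔV ≈ 8.86 × 10^7 m³

A₁ = 110 km² = 1.1 × 10^8 m²; A₂ = 140 km² = 1.4 × 10^8 m²
Δh = 11.5 ft = 3.505 m
ΔV₁ = 0.17 × 1.1 × 10^8 × 3.505 = 6.555 × 10^7 m³
ΔV₂ = 0.047 × 1.4 × 10^8 × 3.505 = 2.306 × 10^7 m³
ΔV = ΔV₁ + ΔV₂ = 8.861 × 10^7 m³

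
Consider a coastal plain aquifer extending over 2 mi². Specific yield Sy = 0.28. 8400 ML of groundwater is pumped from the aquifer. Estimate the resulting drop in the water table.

A = 2 mi² = 5.18 × 10^6 m²
ΔV = 8400 ML = 8.4 × 10^6 m³
Δh = ΔV / (Sy × A) = 8.4 × 10^6 m³ / (0.28 × 5.18 × 10^6 m²) = 5.792 m

Δh ≈ 5.79 m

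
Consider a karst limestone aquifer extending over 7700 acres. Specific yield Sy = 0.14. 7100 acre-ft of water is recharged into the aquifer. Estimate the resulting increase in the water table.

Δh ≈ 2.01 m

A = 7700 acres = 3.116 × 10^7 m²
ΔV = 7100 acre-ft = 8.758 × 10^6 m³
Δh = ΔV / (Sy × A) = 8.758 × 10^6 m³ / (0.14 × 3.116 × 10^7 m²) = 2.007 m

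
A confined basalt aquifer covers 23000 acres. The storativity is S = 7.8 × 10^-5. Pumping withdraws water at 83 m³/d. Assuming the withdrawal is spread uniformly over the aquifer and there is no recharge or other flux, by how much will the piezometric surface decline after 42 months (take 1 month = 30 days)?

Δh ≈ 14.4 m

A = 23000 acres = 9.308 × 10^7 m²
t = 42 months = 1260 d
ΔV = Q × t = 83 m³/d × 1260 d = 1.046 × 10^5 m³
Δh = ΔV / (S × A) = 1.046 × 10^5 / (7.8 × 10^-5 × 9.308 × 10^7) = 14.4 m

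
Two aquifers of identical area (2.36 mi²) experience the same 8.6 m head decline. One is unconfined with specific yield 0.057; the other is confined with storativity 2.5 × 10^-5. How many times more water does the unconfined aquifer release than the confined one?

ΔV_u / ΔV_c ≈ 2280

A = 2.36 mi² = 6.112 × 10^6 m²
Unconfined: ΔV_u = Sy × A × Δh = 0.057 × 6.112 × 10^6 × 8.6 = 2.996 × 10^6 m³
Confined: ΔV_c = S × A × Δh = 2.5 × 10^-5 × 6.112 × 10^6 × 8.6 = 1314 m³
Ratio = ΔV_u / ΔV_c = Sy / S = 0.057 / 2.5 × 10^-5 = 2280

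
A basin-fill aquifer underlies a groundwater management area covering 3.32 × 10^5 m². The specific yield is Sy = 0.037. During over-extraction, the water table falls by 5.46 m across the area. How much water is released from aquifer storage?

ΔV ≈ 67100 m³

ΔV = Sy × A × Δh = 0.037 × 3.32 × 10^5 m² × 5.46 m = 67070 m³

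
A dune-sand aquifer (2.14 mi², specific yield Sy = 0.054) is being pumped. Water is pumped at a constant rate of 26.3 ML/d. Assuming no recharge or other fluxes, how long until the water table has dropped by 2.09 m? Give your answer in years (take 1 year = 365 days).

t ≈ 0.0652 years

A = 2.14 mi² = 5.543 × 10^6 m²
ΔV = Sy × A × Δh = 0.054 × 5.543 × 10^6 × 2.09 = 6.255 × 10^5 m³
Q = 26.3 ML/d = 26300 m³/d
t = ΔV / Q = 6.255 × 10^5 m³ / 26300 m³/d = 23.78 d
t = 23.78 d ≈ 0.06516 years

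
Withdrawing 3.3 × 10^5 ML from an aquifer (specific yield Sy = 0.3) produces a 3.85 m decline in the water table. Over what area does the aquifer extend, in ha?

ΔV = 3.3 × 10^5 ML = 3.3 × 10^8 m³
A = ΔV / (Sy × Δh) = 3.3 × 10^8 / (0.3 × 3.85) = 2.857 × 10^8 m²
A = 2.857 × 10^8 m² = 28570 ha

A ≈ 28600 ha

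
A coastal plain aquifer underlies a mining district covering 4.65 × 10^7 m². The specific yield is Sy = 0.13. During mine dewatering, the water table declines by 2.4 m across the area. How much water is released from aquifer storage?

ΔV = Sy × A × Δh = 0.13 × 4.65 × 10^7 m² × 2.4 m = 1.451 × 10^7 m³

ΔV ≈ 1.45 × 10^7 m³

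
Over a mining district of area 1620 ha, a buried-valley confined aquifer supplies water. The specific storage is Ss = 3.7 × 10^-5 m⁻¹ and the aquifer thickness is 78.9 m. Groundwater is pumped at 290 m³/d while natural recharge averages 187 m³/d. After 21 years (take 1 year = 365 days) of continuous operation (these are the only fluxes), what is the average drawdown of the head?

Δh ≈ 16.7 m

S = Ss × b = 3.7 × 10^-5 m⁻¹ × 78.9 m = 2.919 × 10^-3
A = 1620 ha = 1.62 × 10^7 m²
Net abstraction = 290 − 187 = 103 m³/d
t = 21 years = 7665 d
ΔV = Q × t = 103 m³/d × 7665 d = 7.895 × 10^5 m³
Δh = ΔV / (S × A) = 7.895 × 10^5 / (0.002919 × 1.62 × 10^7) = 16.69 m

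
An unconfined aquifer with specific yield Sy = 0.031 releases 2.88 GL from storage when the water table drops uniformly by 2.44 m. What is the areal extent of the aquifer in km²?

ΔV = 2.88 GL = 2.88 × 10^6 m³
A = ΔV / (Sy × Δh) = 2.88 × 10^6 / (0.031 × 2.44) = 3.808 × 10^7 m²
A = 3.808 × 10^7 m² = 38.08 km²

A ≈ 38.1 km²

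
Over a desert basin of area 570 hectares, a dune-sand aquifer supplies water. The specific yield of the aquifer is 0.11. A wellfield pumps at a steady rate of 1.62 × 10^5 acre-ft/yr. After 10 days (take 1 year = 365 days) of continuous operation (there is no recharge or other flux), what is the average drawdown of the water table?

Δh ≈ 8.73 m

A = 570 hectares = 5.7 × 10^6 m²
Q = 1.62 × 10^5 acre-ft/yr = 5.475 × 10^5 m³/d
ΔV = Q × t = 5.475 × 10^5 m³/d × 10 d = 5.475 × 10^6 m³
Δh = ΔV / (Sy × A) = 5.475 × 10^6 / (0.11 × 5.7 × 10^6) = 8.731 m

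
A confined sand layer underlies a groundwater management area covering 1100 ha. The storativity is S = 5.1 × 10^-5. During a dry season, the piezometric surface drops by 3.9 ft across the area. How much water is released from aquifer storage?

ΔV ≈ 667 m³

A = 1100 ha = 1.1 × 10^7 m²
Δh = 3.9 ft = 1.189 m
ΔV = S × A × Δh = 5.1 × 10^-5 × 1.1 × 10^7 m² × 1.189 m = 666.9 m³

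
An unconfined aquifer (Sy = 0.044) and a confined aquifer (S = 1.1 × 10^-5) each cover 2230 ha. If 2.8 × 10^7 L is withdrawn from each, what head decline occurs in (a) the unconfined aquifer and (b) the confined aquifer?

Δh_u ≈ 0.0285 m; Δh_c ≈ 114 m

A = 2230 ha = 2.23 × 10^7 m²
ΔV = 2.8 × 10^7 L = 28000 m³
Unconfined: Δh_u = ΔV/(Sy·A) = 28000/(0.044 × 2.23 × 10^7) = 0.02854 m
Confined: Δh_c = ΔV/(S·A) = 28000/(1.1 × 10^-5 × 2.23 × 10^7) = 114.1 m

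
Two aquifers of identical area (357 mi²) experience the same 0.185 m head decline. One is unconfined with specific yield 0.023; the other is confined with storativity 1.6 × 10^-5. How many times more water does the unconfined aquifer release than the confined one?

A = 357 mi² = 9.246 × 10^8 m²
Unconfined: ΔV_u = Sy × A × Δh = 0.023 × 9.246 × 10^8 × 0.185 = 3.934 × 10^6 m³
Confined: ΔV_c = S × A × Δh = 1.6 × 10^-5 × 9.246 × 10^8 × 0.185 = 2737 m³
Ratio = ΔV_u / ΔV_c = Sy / S = 0.023 / 1.6 × 10^-5 = 1438

ΔV_u / ΔV_c ≈ 1440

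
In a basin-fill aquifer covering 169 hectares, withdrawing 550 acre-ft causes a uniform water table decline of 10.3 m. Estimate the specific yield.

Sy ≈ 0.039

A = 169 hectares = 1.69 × 10^6 m²
ΔV = 550 acre-ft = 6.784 × 10^5 m³
Sy = ΔV / (A × Δh) = 6.784 × 10^5 m³ / (1.69 × 10^6 m² × 10.3 m) = 0.03897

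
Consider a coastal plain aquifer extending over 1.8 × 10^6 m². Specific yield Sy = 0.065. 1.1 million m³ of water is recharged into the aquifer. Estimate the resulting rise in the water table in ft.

Δh ≈ 30.8 ft

ΔV = 1.1 million m³ = 1.1 × 10^6 m³
Δh = ΔV / (Sy × A) = 1.1 × 10^6 m³ / (0.065 × 1.8 × 10^6 m²) = 9.402 m
Δh = 9.402 m = 30.85 ft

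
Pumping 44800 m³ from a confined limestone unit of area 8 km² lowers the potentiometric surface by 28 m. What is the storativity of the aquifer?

A = 8 km² = 8 × 10^6 m²
S = ΔV / (A × Δh) = 44800 m³ / (8 × 10^6 m² × 28 m) = 2 × 10^-4

S ≈ 2 × 10^-4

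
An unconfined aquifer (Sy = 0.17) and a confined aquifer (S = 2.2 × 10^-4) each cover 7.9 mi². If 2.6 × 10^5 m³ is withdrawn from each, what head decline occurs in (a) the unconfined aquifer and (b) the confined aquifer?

A = 7.9 mi² = 2.046 × 10^7 m²
Unconfined: Δh_u = ΔV/(Sy·A) = 2.6 × 10^5/(0.17 × 2.046 × 10^7) = 0.07475 m
Confined: Δh_c = ΔV/(S·A) = 2.6 × 10^5/(2.2 × 10^-4 × 2.046 × 10^7) = 57.76 m

Δh_u ≈ 0.0747 m; Δh_c ≈ 57.8 m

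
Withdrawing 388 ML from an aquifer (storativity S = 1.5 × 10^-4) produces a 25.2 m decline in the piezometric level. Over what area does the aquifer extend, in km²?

A ≈ 103 km²

ΔV = 388 ML = 3.88 × 10^5 m³
A = ΔV / (S × Δh) = 3.88 × 10^5 / (1.5 × 10^-4 × 25.2) = 1.026 × 10^8 m²
A = 1.026 × 10^8 m² = 102.6 km²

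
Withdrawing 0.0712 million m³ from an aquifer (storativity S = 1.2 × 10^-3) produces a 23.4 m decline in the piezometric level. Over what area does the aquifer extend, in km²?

ΔV = 0.0712 million m³ = 71200 m³
A = ΔV / (S × Δh) = 71200 / (0.0012 × 23.4) = 2.536 × 10^6 m²
A = 2.536 × 10^6 m² = 2.536 km²

A ≈ 2.54 km²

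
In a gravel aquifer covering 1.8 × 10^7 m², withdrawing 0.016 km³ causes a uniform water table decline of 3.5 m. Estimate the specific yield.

ΔV = 0.016 km³ = 1.6 × 10^7 m³
Sy = ΔV / (A × Δh) = 1.6 × 10^7 m³ / (1.8 × 10^7 m² × 3.5 m) = 0.254

Sy ≈ 0.25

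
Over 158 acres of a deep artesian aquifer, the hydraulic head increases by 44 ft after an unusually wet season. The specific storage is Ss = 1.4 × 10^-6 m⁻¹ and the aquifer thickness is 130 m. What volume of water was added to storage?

S = Ss × b = 1.4 × 10^-6 m⁻¹ × 130 m = 1.82 × 10^-4
A = 158 acres = 6.394 × 10^5 m²
Δh = 44 ft = 13.41 m
ΔV = S × A × Δh = 1.82 × 10^-4 × 6.394 × 10^5 m² × 13.41 m = 1561 m³

ΔV ≈ 1560 m³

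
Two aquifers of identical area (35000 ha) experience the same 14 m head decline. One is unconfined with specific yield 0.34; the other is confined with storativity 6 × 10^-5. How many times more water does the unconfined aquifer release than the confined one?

ΔV_u / ΔV_c ≈ 5670

A = 35000 ha = 3.5 × 10^8 m²
Unconfined: ΔV_u = Sy × A × Δh = 0.34 × 3.5 × 10^8 × 14 = 1.666 × 10^9 m³
Confined: ΔV_c = S × A × Δh = 6 × 10^-5 × 3.5 × 10^8 × 14 = 2.94 × 10^5 m³
Ratio = ΔV_u / ΔV_c = Sy / S = 0.34 / 6 × 10^-5 = 5667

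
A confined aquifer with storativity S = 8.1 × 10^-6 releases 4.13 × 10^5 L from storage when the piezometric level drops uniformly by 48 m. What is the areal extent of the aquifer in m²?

ΔV = 4.13 × 10^5 L = 413 m³
A = ΔV / (S × Δh) = 413 / (8.1 × 10^-6 × 48) = 1.062 × 10^6 m²

A ≈ 1.06 × 10^6 m²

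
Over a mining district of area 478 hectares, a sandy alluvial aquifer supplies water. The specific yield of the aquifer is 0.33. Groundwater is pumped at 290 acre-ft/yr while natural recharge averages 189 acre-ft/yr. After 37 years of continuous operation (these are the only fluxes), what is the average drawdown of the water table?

Δh ≈ 2.92 m

A = 478 hectares = 4.78 × 10^6 m²
Net abstraction = 290 − 189 = 101 acre-ft/yr
Q_net = 101 acre-ft/yr = 341.3 m³/d
t = 37 years = 13500 d
ΔV = Q × t = 341.3 m³/d × 13500 d = 4.61 × 10^6 m³
Δh = ΔV / (Sy × A) = 4.61 × 10^6 / (0.33 × 4.78 × 10^6) = 2.922 m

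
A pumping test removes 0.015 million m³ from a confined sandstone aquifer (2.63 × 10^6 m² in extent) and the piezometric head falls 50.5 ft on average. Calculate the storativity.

S ≈ 3.7 × 10^-4

Δh = 50.5 ft = 15.39 m
ΔV = 0.015 million m³ = 15000 m³
S = ΔV / (A × Δh) = 15000 m³ / (2.63 × 10^6 m² × 15.39 m) = 3.705 × 10^-4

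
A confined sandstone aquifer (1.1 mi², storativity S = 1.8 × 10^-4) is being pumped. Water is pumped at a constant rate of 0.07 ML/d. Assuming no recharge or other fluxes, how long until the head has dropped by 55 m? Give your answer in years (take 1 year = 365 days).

t ≈ 1.1 years

A = 1.1 mi² = 2.849 × 10^6 m²
ΔV = S × A × Δh = 1.8 × 10^-4 × 2.849 × 10^6 × 55 = 28200 m³
Q = 0.07 ML/d = 70 m³/d
t = ΔV / Q = 28200 m³ / 70 m³/d = 402.9 d
t = 402.9 d ≈ 1.104 years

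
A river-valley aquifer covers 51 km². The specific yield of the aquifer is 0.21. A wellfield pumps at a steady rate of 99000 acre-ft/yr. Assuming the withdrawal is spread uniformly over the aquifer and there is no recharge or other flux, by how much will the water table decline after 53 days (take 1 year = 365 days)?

Δh ≈ 1.66 m

A = 51 km² = 5.1 × 10^7 m²
Q = 99000 acre-ft/yr = 3.346 × 10^5 m³/d
ΔV = Q × t = 3.346 × 10^5 m³/d × 53 d = 1.773 × 10^7 m³
Δh = ΔV / (Sy × A) = 1.773 × 10^7 / (0.21 × 5.1 × 10^7) = 1.656 m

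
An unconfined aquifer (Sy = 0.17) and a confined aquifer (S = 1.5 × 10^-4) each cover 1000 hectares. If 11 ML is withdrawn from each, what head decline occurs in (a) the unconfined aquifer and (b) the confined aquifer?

Δh_u ≈ 0.00647 m; Δh_c ≈ 7.33 m

A = 1000 hectares = 1 × 10^7 m²
ΔV = 11 ML = 11000 m³
Unconfined: Δh_u = ΔV/(Sy·A) = 11000/(0.17 × 1 × 10^7) = 0.006471 m
Confined: Δh_c = ΔV/(S·A) = 11000/(1.5 × 10^-4 × 1 × 10^7) = 7.333 m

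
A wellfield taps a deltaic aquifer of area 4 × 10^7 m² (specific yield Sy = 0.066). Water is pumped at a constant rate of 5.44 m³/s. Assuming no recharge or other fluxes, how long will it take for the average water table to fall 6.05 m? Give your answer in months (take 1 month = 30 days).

t ≈ 1.13 months

ΔV = Sy × A × Δh = 0.066 × 4 × 10^7 × 6.05 = 1.597 × 10^7 m³
Q = 5.44 m³/s = 4.7 × 10^5 m³/d
t = ΔV / Q = 1.597 × 10^7 m³ / 4.7 × 10^5 m³/d = 33.98 d
t = 33.98 d ≈ 1.133 months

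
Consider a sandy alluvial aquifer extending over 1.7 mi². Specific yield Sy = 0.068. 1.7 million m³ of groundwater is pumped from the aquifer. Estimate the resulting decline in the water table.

A = 1.7 mi² = 4.403 × 10^6 m²
ΔV = 1.7 million m³ = 1.7 × 10^6 m³
Δh = ΔV / (Sy × A) = 1.7 × 10^6 m³ / (0.068 × 4.403 × 10^6 m²) = 5.678 m

Δh ≈ 5.68 m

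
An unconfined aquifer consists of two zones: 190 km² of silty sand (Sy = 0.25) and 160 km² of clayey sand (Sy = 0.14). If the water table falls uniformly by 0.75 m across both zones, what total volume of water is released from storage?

A₁ = 190 km² = 1.9 × 10^8 m²; A₂ = 160 km² = 1.6 × 10^8 m²
ΔV₁ = 0.25 × 1.9 × 10^8 × 0.75 = 3.562 × 10^7 m³
ΔV₂ = 0.14 × 1.6 × 10^8 × 0.75 = 1.68 × 10^7 m³
ΔV = ΔV₁ + ΔV₂ = 5.242 × 10^7 m³

ΔV ≈ 5.24 × 10^7 m³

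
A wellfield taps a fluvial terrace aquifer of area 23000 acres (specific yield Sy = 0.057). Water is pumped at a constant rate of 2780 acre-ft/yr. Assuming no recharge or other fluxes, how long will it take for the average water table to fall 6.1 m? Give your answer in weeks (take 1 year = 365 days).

t ≈ 492 weeks

A = 23000 acres = 9.308 × 10^7 m²
ΔV = Sy × A × Δh = 0.057 × 9.308 × 10^7 × 6.1 = 3.236 × 10^7 m³
Q = 2780 acre-ft/yr = 9395 m³/d
t = ΔV / Q = 3.236 × 10^7 m³ / 9395 m³/d = 3445 d
t = 3445 d ≈ 492.1 weeks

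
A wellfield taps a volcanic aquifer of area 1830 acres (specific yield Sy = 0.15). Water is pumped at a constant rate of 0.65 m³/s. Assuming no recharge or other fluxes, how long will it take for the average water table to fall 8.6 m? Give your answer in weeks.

A = 1830 acres = 7.406 × 10^6 m²
ΔV = Sy × A × Δh = 0.15 × 7.406 × 10^6 × 8.6 = 9.553 × 10^6 m³
Q = 0.65 m³/s = 56160 m³/d
t = ΔV / Q = 9.553 × 10^6 m³ / 56160 m³/d = 170.1 d
t = 170.1 d ≈ 24.3 weeks

t ≈ 24.3 weeks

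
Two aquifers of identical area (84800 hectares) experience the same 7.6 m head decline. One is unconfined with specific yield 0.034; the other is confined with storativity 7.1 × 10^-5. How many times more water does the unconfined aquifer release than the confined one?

A = 84800 hectares = 8.48 × 10^8 m²
Unconfined: ΔV_u = Sy × A × Δh = 0.034 × 8.48 × 10^8 × 7.6 = 2.191 × 10^8 m³
Confined: ΔV_c = S × A × Δh = 7.1 × 10^-5 × 8.48 × 10^8 × 7.6 = 4.576 × 10^5 m³
Ratio = ΔV_u / ΔV_c = Sy / S = 0.034 / 7.1 × 10^-5 = 478.9

ΔV_u / ΔV_c ≈ 479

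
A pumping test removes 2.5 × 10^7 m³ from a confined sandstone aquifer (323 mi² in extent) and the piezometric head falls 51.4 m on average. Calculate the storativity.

S ≈ 5.8 × 10^-4

A = 323 mi² = 8.366 × 10^8 m²
S = ΔV / (A × Δh) = 2.5 × 10^7 m³ / (8.366 × 10^8 m² × 51.4 m) = 5.814 × 10^-4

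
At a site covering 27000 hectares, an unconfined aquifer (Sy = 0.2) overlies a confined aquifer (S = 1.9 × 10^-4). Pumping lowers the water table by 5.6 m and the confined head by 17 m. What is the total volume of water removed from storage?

A = 27000 hectares = 2.7 × 10^8 m²
Unconfined: ΔV_u = Sy × A × Δh_u = 0.2 × 2.7 × 10^8 × 5.6 = 3.024 × 10^8 m³
Confined: ΔV_c = S × A × Δh_c = 1.9 × 10^-4 × 2.7 × 10^8 × 17 = 8.721 × 10^5 m³
Total ΔV = 3.024 × 10^8 + 8.721 × 10^5 = 3.033 × 10^8 m³

ΔV ≈ 3.03 × 10^8 m³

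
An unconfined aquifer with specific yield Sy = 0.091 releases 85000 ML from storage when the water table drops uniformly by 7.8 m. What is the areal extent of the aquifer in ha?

A ≈ 12000 ha

ΔV = 85000 ML = 8.5 × 10^7 m³
A = ΔV / (Sy × Δh) = 8.5 × 10^7 / (0.091 × 7.8) = 1.198 × 10^8 m²
A = 1.198 × 10^8 m² = 11980 ha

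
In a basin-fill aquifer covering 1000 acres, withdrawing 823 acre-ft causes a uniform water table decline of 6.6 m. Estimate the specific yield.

Sy ≈ 0.038

A = 1000 acres = 4.047 × 10^6 m²
ΔV = 823 acre-ft = 1.015 × 10^6 m³
Sy = ΔV / (A × Δh) = 1.015 × 10^6 m³ / (4.047 × 10^6 m² × 6.6 m) = 0.03801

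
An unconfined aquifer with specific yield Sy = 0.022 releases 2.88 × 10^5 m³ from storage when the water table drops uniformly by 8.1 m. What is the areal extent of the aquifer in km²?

A = ΔV / (Sy × Δh) = 2.88 × 10^5 / (0.022 × 8.1) = 1.616 × 10^6 m²
A = 1.616 × 10^6 m² = 1.616 km²

A ≈ 1.62 km²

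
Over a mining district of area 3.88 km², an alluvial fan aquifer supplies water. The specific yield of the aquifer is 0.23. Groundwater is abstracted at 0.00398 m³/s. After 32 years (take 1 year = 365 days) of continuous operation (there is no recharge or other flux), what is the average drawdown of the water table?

Δh ≈ 4.5 m

A = 3.88 km² = 3.88 × 10^6 m²
Q = 0.00398 m³/s = 343.9 m³/d
t = 32 years = 11680 d
ΔV = Q × t = 343.9 m³/d × 11680 d = 4.016 × 10^6 m³
Δh = ΔV / (Sy × A) = 4.016 × 10^6 / (0.23 × 3.88 × 10^6) = 4.501 m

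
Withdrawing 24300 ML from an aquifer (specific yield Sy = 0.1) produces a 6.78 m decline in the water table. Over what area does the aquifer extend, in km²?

ΔV = 24300 ML = 2.43 × 10^7 m³
A = ΔV / (Sy × Δh) = 2.43 × 10^7 / (0.1 × 6.78) = 3.584 × 10^7 m²
A = 3.584 × 10^7 m² = 35.84 km²

A ≈ 35.8 km²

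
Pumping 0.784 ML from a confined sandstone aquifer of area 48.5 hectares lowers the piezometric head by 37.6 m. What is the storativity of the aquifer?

A = 48.5 hectares = 4.85 × 10^5 m²
ΔV = 0.784 ML = 784 m³
S = ΔV / (A × Δh) = 784 m³ / (4.85 × 10^5 m² × 37.6 m) = 4.299 × 10^-5

S ≈ 4.3 × 10^-5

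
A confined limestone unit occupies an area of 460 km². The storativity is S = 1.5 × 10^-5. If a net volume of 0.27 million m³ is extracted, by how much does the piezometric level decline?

Δh ≈ 39.1 m

A = 460 km² = 4.6 × 10^8 m²
ΔV = 0.27 million m³ = 2.7 × 10^5 m³
Δh = ΔV / (S × A) = 2.7 × 10^5 m³ / (1.5 × 10^-5 × 4.6 × 10^8 m²) = 39.13 m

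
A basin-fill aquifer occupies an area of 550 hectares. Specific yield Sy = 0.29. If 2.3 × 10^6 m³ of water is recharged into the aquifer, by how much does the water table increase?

A = 550 hectares = 5.5 × 10^6 m²
Δh = ΔV / (Sy × A) = 2.3 × 10^6 m³ / (0.29 × 5.5 × 10^6 m²) = 1.442 m

Δh ≈ 1.44 m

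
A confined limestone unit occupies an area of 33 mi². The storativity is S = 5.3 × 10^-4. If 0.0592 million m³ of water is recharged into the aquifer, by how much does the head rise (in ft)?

Δh ≈ 4.29 ft

A = 33 mi² = 8.547 × 10^7 m²
ΔV = 0.0592 million m³ = 59200 m³
Δh = ΔV / (S × A) = 59200 m³ / (5.3 × 10^-4 × 8.547 × 10^7 m²) = 1.307 m
Δh = 1.307 m = 4.288 ft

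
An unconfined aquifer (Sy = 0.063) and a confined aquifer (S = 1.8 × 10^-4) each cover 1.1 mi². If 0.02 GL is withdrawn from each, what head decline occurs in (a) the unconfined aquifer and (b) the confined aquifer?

Δh_u ≈ 0.111 m; Δh_c ≈ 39 m

A = 1.1 mi² = 2.849 × 10^6 m²
ΔV = 0.02 GL = 20000 m³
Unconfined: Δh_u = ΔV/(Sy·A) = 20000/(0.063 × 2.849 × 10^6) = 0.1114 m
Confined: Δh_c = ΔV/(S·A) = 20000/(1.8 × 10^-4 × 2.849 × 10^6) = 39 m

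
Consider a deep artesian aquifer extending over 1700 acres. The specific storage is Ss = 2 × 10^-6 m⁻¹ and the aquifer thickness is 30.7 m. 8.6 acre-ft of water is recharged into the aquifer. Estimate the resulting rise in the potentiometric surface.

S = Ss × b = 2 × 10^-6 m⁻¹ × 30.7 m = 6.14 × 10^-5
A = 1700 acres = 6.88 × 10^6 m²
ΔV = 8.6 acre-ft = 10610 m³
Δh = ΔV / (S × A) = 10610 m³ / (6.14 × 10^-5 × 6.88 × 10^6 m²) = 25.11 m

Δh ≈ 25.1 m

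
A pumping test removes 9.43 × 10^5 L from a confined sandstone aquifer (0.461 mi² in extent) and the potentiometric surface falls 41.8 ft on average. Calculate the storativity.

A = 0.461 mi² = 1.194 × 10^6 m²
Δh = 41.8 ft = 12.74 m
ΔV = 9.43 × 10^5 L = 943 m³
S = ΔV / (A × Δh) = 943 m³ / (1.194 × 10^6 m² × 12.74 m) = 6.199 × 10^-5

S ≈ 6.2 × 10^-5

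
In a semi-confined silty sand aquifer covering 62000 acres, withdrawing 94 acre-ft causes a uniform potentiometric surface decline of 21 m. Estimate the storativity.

A = 62000 acres = 2.509 × 10^8 m²
ΔV = 94 acre-ft = 1.159 × 10^5 m³
S = ΔV / (A × Δh) = 1.159 × 10^5 m³ / (2.509 × 10^8 m² × 21 m) = 2.201 × 10^-5

S ≈ 2.2 × 10^-5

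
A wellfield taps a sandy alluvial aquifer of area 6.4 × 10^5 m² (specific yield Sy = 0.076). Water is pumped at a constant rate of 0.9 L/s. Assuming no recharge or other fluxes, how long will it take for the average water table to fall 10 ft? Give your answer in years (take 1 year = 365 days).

t ≈ 5.22 years

Δh = 10 ft = 3.048 m
ΔV = Sy × A × Δh = 0.076 × 6.4 × 10^5 × 3.048 = 1.483 × 10^5 m³
Q = 0.9 L/s = 77.76 m³/d
t = ΔV / Q = 1.483 × 10^5 m³ / 77.76 m³/d = 1907 d
t = 1907 d ≈ 5.223 years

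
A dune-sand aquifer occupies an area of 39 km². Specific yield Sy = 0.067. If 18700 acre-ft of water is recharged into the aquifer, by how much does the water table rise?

A = 39 km² = 3.9 × 10^7 m²
ΔV = 18700 acre-ft = 2.307 × 10^7 m³
Δh = ΔV / (Sy × A) = 2.307 × 10^7 m³ / (0.067 × 3.9 × 10^7 m²) = 8.827 m

Δh ≈ 8.83 m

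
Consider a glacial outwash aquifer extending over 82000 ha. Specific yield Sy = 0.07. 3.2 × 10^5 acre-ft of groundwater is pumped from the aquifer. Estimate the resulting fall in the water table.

Δh ≈ 6.88 m

A = 82000 ha = 8.2 × 10^8 m²
ΔV = 3.2 × 10^5 acre-ft = 3.947 × 10^8 m³
Δh = ΔV / (Sy × A) = 3.947 × 10^8 m³ / (0.07 × 8.2 × 10^8 m²) = 6.877 m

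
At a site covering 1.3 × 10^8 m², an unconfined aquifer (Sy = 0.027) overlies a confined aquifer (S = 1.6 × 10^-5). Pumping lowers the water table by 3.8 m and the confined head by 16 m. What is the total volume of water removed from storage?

Unconfined: ΔV_u = Sy × A × Δh_u = 0.027 × 1.3 × 10^8 × 3.8 = 1.334 × 10^7 m³
Confined: ΔV_c = S × A × Δh_c = 1.6 × 10^-5 × 1.3 × 10^8 × 16 = 33280 m³
Total ΔV = 1.334 × 10^7 + 33280 = 1.337 × 10^7 m³

ΔV ≈ 1.34 × 10^7 m³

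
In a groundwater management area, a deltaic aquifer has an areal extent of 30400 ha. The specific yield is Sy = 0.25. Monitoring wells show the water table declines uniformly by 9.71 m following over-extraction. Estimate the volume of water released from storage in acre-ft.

ΔV ≈ 5.98 × 10^5 acre-ft

A = 30400 ha = 3.04 × 10^8 m²
ΔV = Sy × A × Δh = 0.25 × 3.04 × 10^8 m² × 9.71 m = 7.38 × 10^8 m³
ΔV = 7.38 × 10^8 m³ = 5.983 × 10^5 acre-ft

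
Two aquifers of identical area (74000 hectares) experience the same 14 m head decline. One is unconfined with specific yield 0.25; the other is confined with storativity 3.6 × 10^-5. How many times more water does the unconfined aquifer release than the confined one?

ΔV_u / ΔV_c ≈ 6940

A = 74000 hectares = 7.4 × 10^8 m²
Unconfined: ΔV_u = Sy × A × Δh = 0.25 × 7.4 × 10^8 × 14 = 2.59 × 10^9 m³
Confined: ΔV_c = S × A × Δh = 3.6 × 10^-5 × 7.4 × 10^8 × 14 = 3.73 × 10^5 m³
Ratio = ΔV_u / ΔV_c = Sy / S = 0.25 / 3.6 × 10^-5 = 6944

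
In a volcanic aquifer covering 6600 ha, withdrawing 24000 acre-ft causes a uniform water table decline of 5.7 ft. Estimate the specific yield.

Sy ≈ 0.26

A = 6600 ha = 6.6 × 10^7 m²
Δh = 5.7 ft = 1.737 m
ΔV = 24000 acre-ft = 2.96 × 10^7 m³
Sy = ΔV / (A × Δh) = 2.96 × 10^7 m³ / (6.6 × 10^7 m² × 1.737 m) = 0.2582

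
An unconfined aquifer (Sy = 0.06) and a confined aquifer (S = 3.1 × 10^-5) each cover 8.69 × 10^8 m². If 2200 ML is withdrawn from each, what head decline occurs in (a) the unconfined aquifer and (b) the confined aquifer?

Δh_u ≈ 0.0422 m; Δh_c ≈ 81.7 m

ΔV = 2200 ML = 2.2 × 10^6 m³
Unconfined: Δh_u = ΔV/(Sy·A) = 2.2 × 10^6/(0.06 × 8.69 × 10^8) = 0.04219 m
Confined: Δh_c = ΔV/(S·A) = 2.2 × 10^6/(3.1 × 10^-5 × 8.69 × 10^8) = 81.67 m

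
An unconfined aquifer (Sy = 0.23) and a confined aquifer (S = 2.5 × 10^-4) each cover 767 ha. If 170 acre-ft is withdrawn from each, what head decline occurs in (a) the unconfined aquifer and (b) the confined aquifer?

A = 767 ha = 7.67 × 10^6 m²
ΔV = 170 acre-ft = 2.097 × 10^5 m³
Unconfined: Δh_u = ΔV/(Sy·A) = 2.097 × 10^5/(0.23 × 7.67 × 10^6) = 0.1189 m
Confined: Δh_c = ΔV/(S·A) = 2.097 × 10^5/(2.5 × 10^-4 × 7.67 × 10^6) = 109.4 m

Δh_u ≈ 0.119 m; Δh_c ≈ 109 m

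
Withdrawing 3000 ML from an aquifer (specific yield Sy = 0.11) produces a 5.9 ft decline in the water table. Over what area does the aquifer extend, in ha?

A ≈ 1520 ha

Δh = 5.9 ft = 1.798 m
ΔV = 3000 ML = 3 × 10^6 m³
A = ΔV / (Sy × Δh) = 3 × 10^6 / (0.11 × 1.798) = 1.517 × 10^7 m²
A = 1.517 × 10^7 m² = 1517 ha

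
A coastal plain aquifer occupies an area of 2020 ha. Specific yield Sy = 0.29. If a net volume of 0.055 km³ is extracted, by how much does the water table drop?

A = 2020 ha = 2.02 × 10^7 m²
ΔV = 0.055 km³ = 5.5 × 10^7 m³
Δh = ΔV / (Sy × A) = 5.5 × 10^7 m³ / (0.29 × 2.02 × 10^7 m²) = 9.389 m

Δh ≈ 9.39 m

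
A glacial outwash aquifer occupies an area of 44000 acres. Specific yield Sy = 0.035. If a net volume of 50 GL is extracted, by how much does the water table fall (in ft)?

Δh ≈ 26.3 ft

A = 44000 acres = 1.781 × 10^8 m²
ΔV = 50 GL = 5 × 10^7 m³
Δh = ΔV / (Sy × A) = 5 × 10^7 m³ / (0.035 × 1.781 × 10^8 m²) = 8.023 m
Δh = 8.023 m = 26.32 ft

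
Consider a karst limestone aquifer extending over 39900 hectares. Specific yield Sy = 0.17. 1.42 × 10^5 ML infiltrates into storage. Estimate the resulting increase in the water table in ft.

A = 39900 hectares = 3.99 × 10^8 m²
ΔV = 1.42 × 10^5 ML = 1.42 × 10^8 m³
Δh = ΔV / (Sy × A) = 1.42 × 10^8 m³ / (0.17 × 3.99 × 10^8 m²) = 2.093 m
Δh = 2.093 m = 6.868 ft

Δh ≈ 6.87 ft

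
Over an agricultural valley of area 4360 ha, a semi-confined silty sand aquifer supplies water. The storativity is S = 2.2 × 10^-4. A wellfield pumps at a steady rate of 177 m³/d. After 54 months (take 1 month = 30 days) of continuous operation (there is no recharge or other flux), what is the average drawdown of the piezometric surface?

Δh ≈ 29.9 m

A = 4360 ha = 4.36 × 10^7 m²
t = 54 months = 1620 d
ΔV = Q × t = 177 m³/d × 1620 d = 2.867 × 10^5 m³
Δh = ΔV / (S × A) = 2.867 × 10^5 / (2.2 × 10^-4 × 4.36 × 10^7) = 29.89 m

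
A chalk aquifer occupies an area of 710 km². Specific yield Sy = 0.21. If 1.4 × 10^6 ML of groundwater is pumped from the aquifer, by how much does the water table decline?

Δh ≈ 9.39 m

A = 710 km² = 7.1 × 10^8 m²
ΔV = 1.4 × 10^6 ML = 1.4 × 10^9 m³
Δh = ΔV / (Sy × A) = 1.4 × 10^9 m³ / (0.21 × 7.1 × 10^8 m²) = 9.39 m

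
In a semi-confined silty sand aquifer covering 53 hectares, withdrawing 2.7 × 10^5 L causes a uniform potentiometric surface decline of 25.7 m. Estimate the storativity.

A = 53 hectares = 5.3 × 10^5 m²
ΔV = 2.7 × 10^5 L = 270 m³
S = ΔV / (A × Δh) = 270 m³ / (5.3 × 10^5 m² × 25.7 m) = 1.982 × 10^-5

S ≈ 2 × 10^-5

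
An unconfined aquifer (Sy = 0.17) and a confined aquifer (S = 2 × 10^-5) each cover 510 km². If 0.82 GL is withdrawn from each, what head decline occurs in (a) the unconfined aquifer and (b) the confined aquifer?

Δh_u ≈ 0.00946 m; Δh_c ≈ 80.4 m

A = 510 km² = 5.1 × 10^8 m²
ΔV = 0.82 GL = 8.2 × 10^5 m³
Unconfined: Δh_u = ΔV/(Sy·A) = 8.2 × 10^5/(0.17 × 5.1 × 10^8) = 0.009458 m
Confined: Δh_c = ΔV/(S·A) = 8.2 × 10^5/(2 × 10^-5 × 5.1 × 10^8) = 80.39 m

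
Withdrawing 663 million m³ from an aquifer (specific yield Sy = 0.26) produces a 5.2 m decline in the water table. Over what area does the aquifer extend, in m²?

ΔV = 663 million m³ = 6.63 × 10^8 m³
A = ΔV / (Sy × Δh) = 6.63 × 10^8 / (0.26 × 5.2) = 4.904 × 10^8 m²

A ≈ 4.9 × 10^8 m²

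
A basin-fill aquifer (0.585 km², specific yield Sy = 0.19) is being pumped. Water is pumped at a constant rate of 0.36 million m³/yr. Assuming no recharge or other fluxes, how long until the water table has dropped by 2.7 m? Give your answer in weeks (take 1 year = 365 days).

A = 0.585 km² = 5.85 × 10^5 m²
ΔV = Sy × A × Δh = 0.19 × 5.85 × 10^5 × 2.7 = 3.001 × 10^5 m³
Q = 0.36 million m³/yr = 986.3 m³/d
t = ΔV / Q = 3.001 × 10^5 m³ / 986.3 m³/d = 304.3 d
t = 304.3 d ≈ 43.47 weeks

t ≈ 43.5 weeks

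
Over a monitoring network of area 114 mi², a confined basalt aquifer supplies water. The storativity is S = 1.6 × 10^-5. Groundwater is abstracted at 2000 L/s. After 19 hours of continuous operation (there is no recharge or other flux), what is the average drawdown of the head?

Δh ≈ 29 m

A = 114 mi² = 2.953 × 10^8 m²
Q = 2000 L/s = 1.728 × 10^5 m³/d
t = 19 hours = 0.7917 d
ΔV = Q × t = 1.728 × 10^5 m³/d × 0.7917 d = 1.368 × 10^5 m³
Δh = ΔV / (S × A) = 1.368 × 10^5 / (1.6 × 10^-5 × 2.953 × 10^8) = 28.96 m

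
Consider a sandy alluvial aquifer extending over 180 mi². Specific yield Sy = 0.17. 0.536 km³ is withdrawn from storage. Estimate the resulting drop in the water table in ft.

A = 180 mi² = 4.662 × 10^8 m²
ΔV = 0.536 km³ = 5.36 × 10^8 m³
Δh = ΔV / (Sy × A) = 5.36 × 10^8 m³ / (0.17 × 4.662 × 10^8 m²) = 6.763 m
Δh = 6.763 m = 22.19 ft

Δh ≈ 22.2 ft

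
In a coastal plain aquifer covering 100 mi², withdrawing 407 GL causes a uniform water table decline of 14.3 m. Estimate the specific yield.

Sy ≈ 0.11

A = 100 mi² = 2.59 × 10^8 m²
ΔV = 407 GL = 4.07 × 10^8 m³
Sy = ΔV / (A × Δh) = 4.07 × 10^8 m³ / (2.59 × 10^8 m² × 14.3 m) = 0.1099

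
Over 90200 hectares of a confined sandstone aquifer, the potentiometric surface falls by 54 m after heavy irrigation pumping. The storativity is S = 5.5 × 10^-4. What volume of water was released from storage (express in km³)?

A = 90200 hectares = 9.02 × 10^8 m²
ΔV = S × A × Δh = 5.5 × 10^-4 × 9.02 × 10^8 m² × 54 m = 2.679 × 10^7 m³
ΔV = 2.679 × 10^7 m³ = 0.02679 km³

ΔV ≈ 0.0268 km³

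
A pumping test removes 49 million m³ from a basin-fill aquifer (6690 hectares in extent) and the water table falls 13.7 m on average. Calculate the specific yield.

Sy ≈ 0.053

A = 6690 hectares = 6.69 × 10^7 m²
ΔV = 49 million m³ = 4.9 × 10^7 m³
Sy = ΔV / (A × Δh) = 4.9 × 10^7 m³ / (6.69 × 10^7 m² × 13.7 m) = 0.05346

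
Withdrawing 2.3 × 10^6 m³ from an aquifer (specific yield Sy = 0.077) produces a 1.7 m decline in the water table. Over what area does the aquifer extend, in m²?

A = ΔV / (Sy × Δh) = 2.3 × 10^6 / (0.077 × 1.7) = 1.757 × 10^7 m²

A ≈ 1.76 × 10^7 m²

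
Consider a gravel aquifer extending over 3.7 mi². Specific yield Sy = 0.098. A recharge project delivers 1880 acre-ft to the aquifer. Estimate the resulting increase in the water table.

Δh ≈ 2.47 m

A = 3.7 mi² = 9.583 × 10^6 m²
ΔV = 1880 acre-ft = 2.319 × 10^6 m³
Δh = ΔV / (Sy × A) = 2.319 × 10^6 m³ / (0.098 × 9.583 × 10^6 m²) = 2.469 m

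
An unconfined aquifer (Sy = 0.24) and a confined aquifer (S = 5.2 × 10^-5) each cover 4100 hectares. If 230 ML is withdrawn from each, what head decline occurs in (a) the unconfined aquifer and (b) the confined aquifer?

A = 4100 hectares = 4.1 × 10^7 m²
ΔV = 230 ML = 2.3 × 10^5 m³
Unconfined: Δh_u = ΔV/(Sy·A) = 2.3 × 10^5/(0.24 × 4.1 × 10^7) = 0.02337 m
Confined: Δh_c = ΔV/(S·A) = 2.3 × 10^5/(5.2 × 10^-5 × 4.1 × 10^7) = 107.9 m

Δh_u ≈ 0.0234 m; Δh_c ≈ 108 m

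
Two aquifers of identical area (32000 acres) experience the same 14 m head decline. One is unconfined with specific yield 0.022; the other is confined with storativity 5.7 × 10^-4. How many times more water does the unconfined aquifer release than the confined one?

A = 32000 acres = 1.295 × 10^8 m²
Unconfined: ΔV_u = Sy × A × Δh = 0.022 × 1.295 × 10^8 × 14 = 3.989 × 10^7 m³
Confined: ΔV_c = S × A × Δh = 5.7 × 10^-4 × 1.295 × 10^8 × 14 = 1.033 × 10^6 m³
Ratio = ΔV_u / ΔV_c = Sy / S = 0.022 / 5.7 × 10^-4 = 38.6

ΔV_u / ΔV_c ≈ 38.6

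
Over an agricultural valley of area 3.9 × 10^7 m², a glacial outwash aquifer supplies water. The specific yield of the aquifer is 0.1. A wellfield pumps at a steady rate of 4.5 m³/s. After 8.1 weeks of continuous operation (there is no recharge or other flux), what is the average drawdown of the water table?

Q = 4.5 m³/s = 3.888 × 10^5 m³/d
t = 8.1 weeks = 56.7 d
ΔV = Q × t = 3.888 × 10^5 m³/d × 56.7 d = 2.204 × 10^7 m³
Δh = ΔV / (Sy × A) = 2.204 × 10^7 / (0.1 × 3.9 × 10^7) = 5.653 m

Δh ≈ 5.65 m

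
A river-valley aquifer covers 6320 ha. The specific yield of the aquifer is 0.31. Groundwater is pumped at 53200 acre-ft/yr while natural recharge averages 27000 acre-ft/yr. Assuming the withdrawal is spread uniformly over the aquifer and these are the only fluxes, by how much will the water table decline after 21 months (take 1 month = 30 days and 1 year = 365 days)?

A = 6320 ha = 6.32 × 10^7 m²
Net abstraction = 53200 − 27000 = 26200 acre-ft/yr
Q_net = 26200 acre-ft/yr = 88540 m³/d
t = 21 months = 630 d
ΔV = Q × t = 88540 m³/d × 630 d = 5.578 × 10^7 m³
Δh = ΔV / (Sy × A) = 5.578 × 10^7 / (0.31 × 6.32 × 10^7) = 2.847 m

Δh ≈ 2.85 m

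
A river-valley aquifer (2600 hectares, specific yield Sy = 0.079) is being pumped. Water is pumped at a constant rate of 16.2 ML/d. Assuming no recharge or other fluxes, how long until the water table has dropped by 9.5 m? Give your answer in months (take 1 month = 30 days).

A = 2600 hectares = 2.6 × 10^7 m²
ΔV = Sy × A × Δh = 0.079 × 2.6 × 10^7 × 9.5 = 1.951 × 10^7 m³
Q = 16.2 ML/d = 16200 m³/d
t = ΔV / Q = 1.951 × 10^7 m³ / 16200 m³/d = 1205 d
t = 1205 d ≈ 40.15 months

t ≈ 40.2 months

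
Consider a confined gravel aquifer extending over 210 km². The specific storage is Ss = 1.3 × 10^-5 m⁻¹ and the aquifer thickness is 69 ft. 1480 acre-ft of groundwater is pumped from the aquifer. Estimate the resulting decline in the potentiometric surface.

Δh ≈ 31.8 m

b = 69 ft = 21.03 m
S = Ss × b = 1.3 × 10^-5 m⁻¹ × 21.03 m = 2.734 × 10^-4
A = 210 km² = 2.1 × 10^8 m²
ΔV = 1480 acre-ft = 1.826 × 10^6 m³
Δh = ΔV / (S × A) = 1.826 × 10^6 m³ / (2.734 × 10^-4 × 2.1 × 10^8 m²) = 31.8 m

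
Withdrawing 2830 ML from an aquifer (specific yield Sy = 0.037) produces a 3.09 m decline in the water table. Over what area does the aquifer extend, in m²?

ΔV = 2830 ML = 2.83 × 10^6 m³
A = ΔV / (Sy × Δh) = 2.83 × 10^6 / (0.037 × 3.09) = 2.475 × 10^7 m²

A ≈ 2.48 × 10^7 m²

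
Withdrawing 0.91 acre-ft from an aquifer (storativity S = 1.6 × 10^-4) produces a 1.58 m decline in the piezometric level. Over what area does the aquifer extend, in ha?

ΔV = 0.91 acre-ft = 1122 m³
A = ΔV / (S × Δh) = 1122 / (1.6 × 10^-4 × 1.58) = 4.44 × 10^6 m²
A = 4.44 × 10^6 m² = 444 ha

A ≈ 444 ha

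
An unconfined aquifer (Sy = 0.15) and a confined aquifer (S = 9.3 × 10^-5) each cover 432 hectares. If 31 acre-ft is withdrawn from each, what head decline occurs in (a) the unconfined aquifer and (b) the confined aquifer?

A = 432 hectares = 4.32 × 10^6 m²
ΔV = 31 acre-ft = 38240 m³
Unconfined: Δh_u = ΔV/(Sy·A) = 38240/(0.15 × 4.32 × 10^6) = 0.05901 m
Confined: Δh_c = ΔV/(S·A) = 38240/(9.3 × 10^-5 × 4.32 × 10^6) = 95.18 m

Δh_u ≈ 0.059 m; Δh_c ≈ 95.2 m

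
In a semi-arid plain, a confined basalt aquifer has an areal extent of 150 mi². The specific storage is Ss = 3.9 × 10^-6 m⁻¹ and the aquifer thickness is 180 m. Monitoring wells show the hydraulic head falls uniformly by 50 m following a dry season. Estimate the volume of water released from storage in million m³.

S = Ss × b = 3.9 × 10^-6 m⁻¹ × 180 m = 7.02 × 10^-4
A = 150 mi² = 3.885 × 10^8 m²
ΔV = S × A × Δh = 7.02 × 10^-4 × 3.885 × 10^8 m² × 50 m = 1.364 × 10^7 m³
ΔV = 1.364 × 10^7 m³ = 13.64 million m³

ΔV ≈ 13.6 million m³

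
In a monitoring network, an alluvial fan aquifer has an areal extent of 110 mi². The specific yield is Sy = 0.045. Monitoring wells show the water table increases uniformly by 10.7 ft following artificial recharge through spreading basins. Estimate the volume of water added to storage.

A = 110 mi² = 2.849 × 10^8 m²
Δh = 10.7 ft = 3.261 m
ΔV = Sy × A × Δh = 0.045 × 2.849 × 10^8 m² × 3.261 m = 4.181 × 10^7 m³

ΔV ≈ 4.18 × 10^7 m³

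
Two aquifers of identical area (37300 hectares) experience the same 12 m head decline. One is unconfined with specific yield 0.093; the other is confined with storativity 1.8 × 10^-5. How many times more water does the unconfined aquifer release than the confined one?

A = 37300 hectares = 3.73 × 10^8 m²
Unconfined: ΔV_u = Sy × A × Δh = 0.093 × 3.73 × 10^8 × 12 = 4.163 × 10^8 m³
Confined: ΔV_c = S × A × Δh = 1.8 × 10^-5 × 3.73 × 10^8 × 12 = 80570 m³
Ratio = ΔV_u / ΔV_c = Sy / S = 0.093 / 1.8 × 10^-5 = 5167

ΔV_u / ΔV_c ≈ 5170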